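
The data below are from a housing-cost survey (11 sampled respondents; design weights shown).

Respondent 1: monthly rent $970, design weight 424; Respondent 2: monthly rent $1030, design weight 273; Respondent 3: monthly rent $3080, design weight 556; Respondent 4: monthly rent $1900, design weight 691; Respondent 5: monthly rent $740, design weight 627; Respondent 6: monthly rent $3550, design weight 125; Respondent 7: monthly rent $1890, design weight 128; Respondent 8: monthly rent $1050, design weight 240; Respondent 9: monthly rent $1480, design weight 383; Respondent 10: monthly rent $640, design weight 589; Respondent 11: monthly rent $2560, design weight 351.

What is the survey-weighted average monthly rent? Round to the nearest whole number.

1587

Weighted sum = 6961860
Sum of weights = 424 + 273 + 556 + 691 + 627 + 125 + 128 + 240 + 383 + 589 + 351 = 4387
Weighted mean = 6961860 / 4387 = 1586.9296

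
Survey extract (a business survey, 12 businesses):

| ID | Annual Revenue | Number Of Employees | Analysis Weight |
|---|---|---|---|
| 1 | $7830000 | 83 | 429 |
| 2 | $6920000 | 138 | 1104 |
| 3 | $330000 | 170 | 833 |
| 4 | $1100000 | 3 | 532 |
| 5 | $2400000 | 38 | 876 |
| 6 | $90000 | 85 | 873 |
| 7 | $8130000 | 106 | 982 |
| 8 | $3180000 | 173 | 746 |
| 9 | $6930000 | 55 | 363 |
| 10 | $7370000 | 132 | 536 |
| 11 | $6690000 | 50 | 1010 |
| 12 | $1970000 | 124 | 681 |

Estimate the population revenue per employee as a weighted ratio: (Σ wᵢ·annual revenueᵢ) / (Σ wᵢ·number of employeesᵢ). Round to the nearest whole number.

Σ wᵢ·y = 7830000×429 + 6920000×1104 + 330000×833 + 1100000×532 + 2400000×876 + 90000×873 + 8130000×982 + 3180000×746 + 6930000×363 + 7370000×536 + 6690000×1010 + 1970000×681
  = 38960130000
Σ wᵢ·x = 83×429 + 138×1104 + 170×833 + 3×532 + 38×876 + 85×873 + 106×982 + 173×746 + 55×363 + 132×536 + 50×1010 + 124×681
  = 35607 + 152352 + 141610 + 1596 + 33288 + 74205 + 104092 + 129058 + 19965 + 70752 + 50500 + 84444 = 897469
Ratio = 38960130000 / 897469 = 43411.115

43411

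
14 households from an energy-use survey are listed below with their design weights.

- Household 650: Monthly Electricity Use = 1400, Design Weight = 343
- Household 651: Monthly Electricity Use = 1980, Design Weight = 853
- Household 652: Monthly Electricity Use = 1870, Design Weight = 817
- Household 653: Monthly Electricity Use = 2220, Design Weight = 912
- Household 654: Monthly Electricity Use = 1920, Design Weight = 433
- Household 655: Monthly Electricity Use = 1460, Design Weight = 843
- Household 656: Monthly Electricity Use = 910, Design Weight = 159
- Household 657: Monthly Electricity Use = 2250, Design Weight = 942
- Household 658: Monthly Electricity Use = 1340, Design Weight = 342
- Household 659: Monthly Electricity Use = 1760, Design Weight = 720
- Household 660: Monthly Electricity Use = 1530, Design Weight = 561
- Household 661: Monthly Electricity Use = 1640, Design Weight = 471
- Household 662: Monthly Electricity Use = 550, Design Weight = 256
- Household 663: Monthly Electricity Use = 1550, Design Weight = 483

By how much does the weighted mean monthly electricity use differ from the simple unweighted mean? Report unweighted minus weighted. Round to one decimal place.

Unweighted sum = 22380
Unweighted mean = 22380 / 14 = 1598.5714
Weighted sum = 14293600
Sum of weights = 8135
Weighted mean = 14293600 / 8135 = 1757.0498
Difference (unweighted minus weighted) = -158.47836

-158.5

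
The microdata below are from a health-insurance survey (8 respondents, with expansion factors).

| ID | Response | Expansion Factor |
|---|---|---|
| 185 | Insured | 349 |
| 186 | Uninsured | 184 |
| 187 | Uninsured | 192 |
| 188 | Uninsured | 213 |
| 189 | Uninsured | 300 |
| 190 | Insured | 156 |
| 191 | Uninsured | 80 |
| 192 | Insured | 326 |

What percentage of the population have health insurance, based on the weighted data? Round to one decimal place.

Sum of weights for 'Insured' = 349 + 156 + 326 = 831
Total weight = 349 + 184 + 192 + 213 + 300 + 156 + 80 + 326 = 1800
Weighted proportion = 831 / 1800 = 0.46166667 → 46.166667%

46.2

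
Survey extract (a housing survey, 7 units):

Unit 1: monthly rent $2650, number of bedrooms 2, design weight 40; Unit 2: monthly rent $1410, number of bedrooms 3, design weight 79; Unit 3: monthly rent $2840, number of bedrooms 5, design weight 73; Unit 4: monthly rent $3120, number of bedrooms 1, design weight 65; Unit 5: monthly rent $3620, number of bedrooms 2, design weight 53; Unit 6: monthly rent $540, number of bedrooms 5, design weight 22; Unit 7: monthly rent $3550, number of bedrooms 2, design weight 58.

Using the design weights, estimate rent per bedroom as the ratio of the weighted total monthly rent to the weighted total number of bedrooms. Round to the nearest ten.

Σ wᵢ·y = 2650×40 + 1410×79 + 2840×73 + 3120×65 + 3620×53 + 540×22 + 3550×58
  = 1037150
Σ wᵢ·x = 2×40 + 3×79 + 5×73 + 1×65 + 2×53 + 5×22 + 2×58
  = 80 + 237 + 365 + 65 + 106 + 110 + 116 = 1079
Ratio = 1037150 / 1079 = 961.21409

960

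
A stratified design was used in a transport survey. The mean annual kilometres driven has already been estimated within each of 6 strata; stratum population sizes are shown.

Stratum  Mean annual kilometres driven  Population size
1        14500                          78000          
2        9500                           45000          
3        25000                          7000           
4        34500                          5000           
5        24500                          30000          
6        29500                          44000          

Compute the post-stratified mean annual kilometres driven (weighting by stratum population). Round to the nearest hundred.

Σ Nₕ·x̄ₕ = 14500×78000 + 9500×45000 + 25000×7000 + 34500×5000 + 24500×30000 + 29500×44000
  = 3939000000
Σ Nₕ = 78000 + 45000 + 7000 + 5000 + 30000 + 44000 = 209000
Overall mean = 3939000000 / 209000 = 18846.89

18800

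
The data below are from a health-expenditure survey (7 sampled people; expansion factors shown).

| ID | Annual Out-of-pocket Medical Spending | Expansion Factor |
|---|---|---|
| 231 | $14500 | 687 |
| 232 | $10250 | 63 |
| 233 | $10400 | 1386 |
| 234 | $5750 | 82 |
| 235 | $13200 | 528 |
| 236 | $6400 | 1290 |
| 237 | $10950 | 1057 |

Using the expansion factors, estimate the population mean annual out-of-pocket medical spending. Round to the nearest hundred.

10300

Weighted sum = 14500×687 + 10250×63 + 10400×1386 + 5750×82 + 13200×528 + 6400×1290 + 10950×1057
  = 52292900
Sum of weights = 687 + 63 + 1386 + 82 + 528 + 1290 + 1057 = 5093
Weighted mean = 52292900 / 5093 = 10267.603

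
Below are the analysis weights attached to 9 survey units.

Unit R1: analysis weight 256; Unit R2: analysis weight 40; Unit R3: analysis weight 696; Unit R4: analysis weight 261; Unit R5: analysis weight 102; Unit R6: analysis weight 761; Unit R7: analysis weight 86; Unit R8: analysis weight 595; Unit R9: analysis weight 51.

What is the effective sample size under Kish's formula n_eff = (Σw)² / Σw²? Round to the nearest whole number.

5

Σ wᵢ = 256 + 40 + 696 + 261 + 102 + 761 + 86 + 595 + 51 = 2848
Σ wᵢ² = 65536 + 1600 + 484416 + 68121 + 10404 + 579121 + 7396 + 354025 + 2601 = 1573220
n_eff = 2848² / 1573220 = 8111104 / 1573220 = 5.1557341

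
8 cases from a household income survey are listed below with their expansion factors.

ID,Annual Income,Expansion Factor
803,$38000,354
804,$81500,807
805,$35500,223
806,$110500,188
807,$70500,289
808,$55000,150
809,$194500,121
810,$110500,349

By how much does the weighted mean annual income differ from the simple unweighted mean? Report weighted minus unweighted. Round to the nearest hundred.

-6900

Unweighted sum = 696000
Unweighted mean = 696000 / 8 = 87000
Weighted sum = 38000×354 + 81500×807 + 35500×223 + 110500×188 + 70500×289 + 55000×150 + 194500×121 + 110500×349
  = 13452000 + 65770500 + 7916500 + 20774000 + 20374500 + 8250000 + 23534500 + 38564500 = 198636500
Sum of weights = 354 + 807 + 223 + 188 + 289 + 150 + 121 + 349 = 2481
Weighted mean = 198636500 / 2481 = 80063.079
Difference (weighted minus unweighted) = -6936.9206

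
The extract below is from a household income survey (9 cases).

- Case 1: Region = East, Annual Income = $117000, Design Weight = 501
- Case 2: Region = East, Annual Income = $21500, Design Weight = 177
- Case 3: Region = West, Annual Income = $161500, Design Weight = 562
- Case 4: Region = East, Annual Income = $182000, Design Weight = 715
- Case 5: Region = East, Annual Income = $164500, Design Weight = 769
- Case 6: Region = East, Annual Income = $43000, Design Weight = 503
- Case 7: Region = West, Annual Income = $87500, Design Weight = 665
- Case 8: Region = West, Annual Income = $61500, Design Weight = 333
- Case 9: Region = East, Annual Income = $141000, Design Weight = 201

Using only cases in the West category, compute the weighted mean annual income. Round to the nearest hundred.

West rows: 3, 7, 8
Weighted sum = 161500×562 + 87500×665 + 61500×333
  = 169430000
Sum of weights = 1560
Weighted mean = 169430000 / 1560 = 108608.97

108600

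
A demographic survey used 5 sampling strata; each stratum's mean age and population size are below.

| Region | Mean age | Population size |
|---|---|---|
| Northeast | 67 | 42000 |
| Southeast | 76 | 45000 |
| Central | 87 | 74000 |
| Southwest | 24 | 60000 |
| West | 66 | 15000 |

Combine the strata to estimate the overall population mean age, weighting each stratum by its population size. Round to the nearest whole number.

64

Σ Nₕ·x̄ₕ = 15102000
Σ Nₕ = 42000 + 45000 + 74000 + 60000 + 15000 = 236000
Overall mean = 15102000 / 236000 = 63.991525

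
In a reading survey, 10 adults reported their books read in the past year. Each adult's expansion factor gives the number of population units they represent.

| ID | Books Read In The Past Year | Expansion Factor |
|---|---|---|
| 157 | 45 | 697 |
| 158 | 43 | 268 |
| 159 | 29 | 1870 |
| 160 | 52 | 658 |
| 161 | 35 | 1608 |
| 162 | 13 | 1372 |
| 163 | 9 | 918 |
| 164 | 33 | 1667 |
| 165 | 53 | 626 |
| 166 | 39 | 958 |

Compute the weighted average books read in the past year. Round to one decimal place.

Weighted sum = 45×697 + 43×268 + 29×1870 + 52×658 + 35×1608 + 13×1372 + 9×918 + 33×1667 + 53×626 + 39×958
  = 339264
Sum of weights = 10642
Weighted mean = 339264 / 10642 = 31.879722

31.9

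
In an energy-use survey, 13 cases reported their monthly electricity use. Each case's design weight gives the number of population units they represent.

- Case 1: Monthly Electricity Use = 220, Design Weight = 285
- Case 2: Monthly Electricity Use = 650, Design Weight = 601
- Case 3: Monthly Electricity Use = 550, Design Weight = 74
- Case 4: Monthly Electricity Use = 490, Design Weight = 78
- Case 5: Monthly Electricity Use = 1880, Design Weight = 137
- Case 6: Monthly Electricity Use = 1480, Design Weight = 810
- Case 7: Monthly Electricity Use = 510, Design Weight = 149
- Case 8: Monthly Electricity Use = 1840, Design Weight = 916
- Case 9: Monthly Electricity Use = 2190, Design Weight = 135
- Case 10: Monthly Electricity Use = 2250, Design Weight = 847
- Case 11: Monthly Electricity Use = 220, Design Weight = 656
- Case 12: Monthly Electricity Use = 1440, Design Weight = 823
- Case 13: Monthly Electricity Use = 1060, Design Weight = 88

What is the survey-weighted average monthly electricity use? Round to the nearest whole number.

1317

Weighted sum = 7374180
Sum of weights = 5599
Weighted mean = 7374180 / 5599 = 1317.053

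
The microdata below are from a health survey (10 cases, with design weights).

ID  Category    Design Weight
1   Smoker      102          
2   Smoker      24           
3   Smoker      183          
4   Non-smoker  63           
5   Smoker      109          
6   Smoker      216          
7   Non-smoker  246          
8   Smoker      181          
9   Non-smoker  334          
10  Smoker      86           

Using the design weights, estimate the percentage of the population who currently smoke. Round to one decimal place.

Sum of weights for 'Smoker' = 102 + 24 + 183 + 109 + 216 + 181 + 86 = 901
Total weight = 1544
Weighted proportion = 901 / 1544 = 0.58354922 → 58.354922%

58.4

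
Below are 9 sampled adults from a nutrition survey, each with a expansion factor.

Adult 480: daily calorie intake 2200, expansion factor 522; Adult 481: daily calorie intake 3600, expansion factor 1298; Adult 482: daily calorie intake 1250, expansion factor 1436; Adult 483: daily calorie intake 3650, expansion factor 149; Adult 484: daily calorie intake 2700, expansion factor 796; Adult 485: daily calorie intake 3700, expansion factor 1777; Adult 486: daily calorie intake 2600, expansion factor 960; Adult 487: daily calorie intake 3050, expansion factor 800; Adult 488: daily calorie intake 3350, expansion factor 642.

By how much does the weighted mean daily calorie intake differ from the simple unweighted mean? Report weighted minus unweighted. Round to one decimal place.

-39.5

Unweighted sum = 2200 + 3600 + 1250 + 3650 + 2700 + 3700 + 2600 + 3050 + 3350 = 26100
Unweighted mean = 26100 / 9 = 2900
Weighted sum = 2200×522 + 3600×1298 + 1250×1436 + 3650×149 + 2700×796 + 3700×1777 + 2600×960 + 3050×800 + 3350×642
  = 1148400 + 4672800 + 1795000 + 543850 + 2149200 + 6574900 + 2496000 + 2440000 + 2150700 = 23970850
Sum of weights = 8380
Weighted mean = 23970850 / 8380 = 2860.4833
Difference (weighted minus unweighted) = -39.516706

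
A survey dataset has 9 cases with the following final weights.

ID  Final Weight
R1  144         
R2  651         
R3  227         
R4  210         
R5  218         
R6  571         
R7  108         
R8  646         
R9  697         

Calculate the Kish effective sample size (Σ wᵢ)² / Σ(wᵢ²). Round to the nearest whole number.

Σ wᵢ = 3472
Σ wᵢ² = 20736 + 423801 + 51529 + 44100 + 47524 + 326041 + 11664 + 417316 + 485809 = 1828520
n_eff = 3472² / 1828520 = 12054784 / 1828520 = 6.5926454

7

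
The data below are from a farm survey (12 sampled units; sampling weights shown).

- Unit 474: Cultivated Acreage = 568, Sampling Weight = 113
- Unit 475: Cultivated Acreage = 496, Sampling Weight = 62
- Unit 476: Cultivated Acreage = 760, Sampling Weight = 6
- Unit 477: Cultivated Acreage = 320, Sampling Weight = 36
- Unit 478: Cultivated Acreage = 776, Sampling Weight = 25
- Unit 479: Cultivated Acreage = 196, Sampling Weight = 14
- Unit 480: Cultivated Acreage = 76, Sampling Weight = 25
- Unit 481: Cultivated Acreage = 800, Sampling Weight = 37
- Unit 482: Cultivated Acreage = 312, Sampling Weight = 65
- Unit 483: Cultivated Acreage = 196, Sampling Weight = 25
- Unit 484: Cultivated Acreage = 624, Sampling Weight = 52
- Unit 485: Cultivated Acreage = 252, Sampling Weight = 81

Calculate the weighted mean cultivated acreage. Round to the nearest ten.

Weighted sum = 242700
Sum of weights = 113 + 62 + 6 + 36 + 25 + 14 + 25 + 37 + 65 + 25 + 52 + 81 = 541
Weighted mean = 242700 / 541 = 448.61368

450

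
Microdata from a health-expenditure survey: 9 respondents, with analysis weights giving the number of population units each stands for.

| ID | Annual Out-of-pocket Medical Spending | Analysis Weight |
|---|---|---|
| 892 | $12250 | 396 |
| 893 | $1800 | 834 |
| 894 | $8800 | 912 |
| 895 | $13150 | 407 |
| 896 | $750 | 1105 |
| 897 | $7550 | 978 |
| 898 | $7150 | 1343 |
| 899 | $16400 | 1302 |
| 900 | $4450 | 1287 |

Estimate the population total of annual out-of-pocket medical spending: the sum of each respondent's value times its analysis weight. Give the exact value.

64624900

Weighted total = 12250×396 + 1800×834 + 8800×912 + 13150×407 + 750×1105 + 7550×978 + 7150×1343 + 16400×1302 + 4450×1287
  = 4851000 + 1501200 + 8025600 + 5352050 + 828750 + 7383900 + 9602450 + 21352800 + 5727150 = 64624900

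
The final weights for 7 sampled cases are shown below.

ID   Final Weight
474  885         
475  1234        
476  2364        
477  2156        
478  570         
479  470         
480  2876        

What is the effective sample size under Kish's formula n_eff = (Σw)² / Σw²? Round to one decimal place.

5.2

Σ wᵢ = 885 + 1234 + 2364 + 2156 + 570 + 470 + 2876 = 10555
Σ wᵢ² = 783225 + 1522756 + 5588496 + 4648336 + 324900 + 220900 + 8271376 = 21359989
n_eff = 10555² / 21359989 = 111408025 / 21359989 = 5.2157342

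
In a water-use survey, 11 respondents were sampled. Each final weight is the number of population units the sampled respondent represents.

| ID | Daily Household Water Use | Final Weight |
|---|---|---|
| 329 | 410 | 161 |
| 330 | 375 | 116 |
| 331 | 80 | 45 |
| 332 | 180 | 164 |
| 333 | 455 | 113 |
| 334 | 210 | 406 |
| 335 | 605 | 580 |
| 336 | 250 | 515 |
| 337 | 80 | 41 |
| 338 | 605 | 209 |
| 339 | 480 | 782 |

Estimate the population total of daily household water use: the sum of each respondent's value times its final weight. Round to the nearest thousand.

Weighted total = 410×161 + 375×116 + 80×45 + 180×164 + 455×113 + 210×406 + 605×580 + 250×515 + 80×41 + 605×209 + 480×782
  = 66010 + 43500 + 3600 + 29520 + 51415 + 85260 + 350900 + 128750 + 3280 + 126445 + 375360 = 1264040

1264000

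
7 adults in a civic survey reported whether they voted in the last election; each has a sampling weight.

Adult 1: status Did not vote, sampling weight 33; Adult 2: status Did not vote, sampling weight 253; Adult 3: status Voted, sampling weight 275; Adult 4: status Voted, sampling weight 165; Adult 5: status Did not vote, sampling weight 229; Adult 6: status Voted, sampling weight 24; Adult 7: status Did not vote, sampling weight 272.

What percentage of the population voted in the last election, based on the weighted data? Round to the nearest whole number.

Sum of weights for 'Voted' = 275 + 165 + 24 = 464
Total weight = 33 + 253 + 275 + 165 + 229 + 24 + 272 = 1251
Weighted proportion = 464 / 1251 = 0.37090328 → 37.090328%

37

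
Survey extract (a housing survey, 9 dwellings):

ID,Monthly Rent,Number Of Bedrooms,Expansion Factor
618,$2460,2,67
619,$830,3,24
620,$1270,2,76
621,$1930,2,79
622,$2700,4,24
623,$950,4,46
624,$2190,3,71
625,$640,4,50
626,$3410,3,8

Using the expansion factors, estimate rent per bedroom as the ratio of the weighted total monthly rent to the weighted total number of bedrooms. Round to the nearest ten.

Σ wᵢ·y = 2460×67 + 830×24 + 1270×76 + 1930×79 + 2700×24 + 950×46 + 2190×71 + 640×50 + 3410×8
  = 164820 + 19920 + 96520 + 152470 + 64800 + 43700 + 155490 + 32000 + 27280 = 757000
Σ wᵢ·x = 2×67 + 3×24 + 2×76 + 2×79 + 4×24 + 4×46 + 3×71 + 4×50 + 3×8
  = 134 + 72 + 152 + 158 + 96 + 184 + 213 + 200 + 24 = 1233
Ratio = 757000 / 1233 = 613.94972

610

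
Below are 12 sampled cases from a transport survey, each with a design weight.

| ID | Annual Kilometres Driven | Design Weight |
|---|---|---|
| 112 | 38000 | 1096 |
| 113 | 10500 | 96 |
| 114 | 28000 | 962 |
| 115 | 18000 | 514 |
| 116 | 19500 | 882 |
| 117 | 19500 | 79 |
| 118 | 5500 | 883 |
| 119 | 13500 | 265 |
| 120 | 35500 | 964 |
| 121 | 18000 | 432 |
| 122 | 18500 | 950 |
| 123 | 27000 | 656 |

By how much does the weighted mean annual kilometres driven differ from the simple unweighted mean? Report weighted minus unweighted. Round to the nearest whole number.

2605

Unweighted sum = 251500
Unweighted mean = 251500 / 12 = 20958.333
Weighted sum = 183302500
Sum of weights = 1096 + 96 + 962 + 514 + 882 + 79 + 883 + 265 + 964 + 432 + 950 + 656 = 7779
Weighted mean = 183302500 / 7779 = 23563.761
Difference (weighted minus unweighted) = 2605.4281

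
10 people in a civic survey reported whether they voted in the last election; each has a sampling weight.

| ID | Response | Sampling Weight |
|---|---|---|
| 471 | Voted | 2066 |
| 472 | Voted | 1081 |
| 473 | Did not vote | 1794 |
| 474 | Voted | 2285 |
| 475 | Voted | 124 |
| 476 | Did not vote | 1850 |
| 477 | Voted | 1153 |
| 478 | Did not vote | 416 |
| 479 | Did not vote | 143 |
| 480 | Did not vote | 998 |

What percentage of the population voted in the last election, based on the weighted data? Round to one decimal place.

Sum of weights for 'Voted' = 2066 + 1081 + 2285 + 124 + 1153 = 6709
Total weight = 11910
Weighted proportion = 6709 / 11910 = 0.56330814 → 56.330814%

56.3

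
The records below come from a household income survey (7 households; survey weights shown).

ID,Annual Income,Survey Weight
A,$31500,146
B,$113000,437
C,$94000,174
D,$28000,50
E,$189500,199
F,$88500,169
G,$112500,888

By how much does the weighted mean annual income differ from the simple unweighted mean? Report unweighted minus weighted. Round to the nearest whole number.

Unweighted sum = 31500 + 113000 + 94000 + 28000 + 189500 + 88500 + 112500 = 657000
Unweighted mean = 657000 / 7 = 93857.143
Weighted sum = 31500×146 + 113000×437 + 94000×174 + 28000×50 + 189500×199 + 88500×169 + 112500×888
  = 4599000 + 49381000 + 16356000 + 1400000 + 37710500 + 14956500 + 99900000 = 224303000
Sum of weights = 146 + 437 + 174 + 50 + 199 + 169 + 888 = 2063
Weighted mean = 224303000 / 2063 = 108726.61
Difference (unweighted minus weighted) = -14869.469

-14869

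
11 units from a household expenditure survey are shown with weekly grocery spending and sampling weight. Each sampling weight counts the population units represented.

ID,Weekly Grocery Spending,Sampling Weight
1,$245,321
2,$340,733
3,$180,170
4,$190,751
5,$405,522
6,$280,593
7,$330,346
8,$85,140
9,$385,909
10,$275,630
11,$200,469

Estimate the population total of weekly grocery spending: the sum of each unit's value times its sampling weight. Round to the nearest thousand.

1622000

Weighted total = 245×321 + 340×733 + 180×170 + 190×751 + 405×522 + 280×593 + 330×346 + 85×140 + 385×909 + 275×630 + 200×469
  = 78645 + 249220 + 30600 + 142690 + 211410 + 166040 + 114180 + 11900 + 349965 + 173250 + 93800 = 1621700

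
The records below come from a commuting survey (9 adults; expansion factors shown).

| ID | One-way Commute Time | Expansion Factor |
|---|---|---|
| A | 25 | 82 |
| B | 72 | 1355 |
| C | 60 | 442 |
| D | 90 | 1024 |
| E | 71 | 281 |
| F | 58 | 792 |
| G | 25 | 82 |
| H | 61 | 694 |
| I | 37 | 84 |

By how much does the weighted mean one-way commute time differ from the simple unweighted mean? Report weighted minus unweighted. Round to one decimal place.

13.1

Unweighted sum = 25 + 72 + 60 + 90 + 71 + 58 + 25 + 61 + 37 = 499
Unweighted mean = 499 / 9 = 55.444444
Weighted sum = 25×82 + 72×1355 + 60×442 + 90×1024 + 71×281 + 58×792 + 25×82 + 61×694 + 37×84
  = 2050 + 97560 + 26520 + 92160 + 19951 + 45936 + 2050 + 42334 + 3108 = 331669
Sum of weights = 82 + 1355 + 442 + 1024 + 281 + 792 + 82 + 694 + 84 = 4836
Weighted mean = 331669 / 4836 = 68.583333
Difference (weighted minus unweighted) = 13.138889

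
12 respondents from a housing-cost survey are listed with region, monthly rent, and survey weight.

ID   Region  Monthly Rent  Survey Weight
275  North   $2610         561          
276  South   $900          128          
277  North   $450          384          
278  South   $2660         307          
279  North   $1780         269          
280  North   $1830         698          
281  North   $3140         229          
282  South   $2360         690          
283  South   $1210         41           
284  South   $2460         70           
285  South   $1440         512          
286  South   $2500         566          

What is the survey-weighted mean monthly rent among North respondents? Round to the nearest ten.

1920

North rows: 275, 277, 279, 280, 281
Weighted sum = 2610×561 + 450×384 + 1780×269 + 1830×698 + 3140×229
  = 1464210 + 172800 + 478820 + 1277340 + 719060 = 4112230
Sum of weights = 2141
Weighted mean = 4112230 / 2141 = 1920.7053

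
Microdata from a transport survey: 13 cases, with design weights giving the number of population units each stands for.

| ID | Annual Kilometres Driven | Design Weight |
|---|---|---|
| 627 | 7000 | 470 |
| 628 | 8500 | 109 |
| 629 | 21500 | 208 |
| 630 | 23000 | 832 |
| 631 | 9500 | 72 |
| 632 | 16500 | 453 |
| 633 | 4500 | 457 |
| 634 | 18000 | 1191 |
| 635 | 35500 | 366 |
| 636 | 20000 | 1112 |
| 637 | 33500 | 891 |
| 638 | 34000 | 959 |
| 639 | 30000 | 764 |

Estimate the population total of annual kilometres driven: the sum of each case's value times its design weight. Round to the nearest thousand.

180085000

Weighted total = 180085000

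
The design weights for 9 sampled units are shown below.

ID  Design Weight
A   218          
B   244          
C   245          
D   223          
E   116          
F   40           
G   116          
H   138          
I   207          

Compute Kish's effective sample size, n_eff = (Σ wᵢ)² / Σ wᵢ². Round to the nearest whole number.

Σ wᵢ = 218 + 244 + 245 + 223 + 116 + 40 + 116 + 138 + 207 = 1547
Σ wᵢ² = 47524 + 59536 + 60025 + 49729 + 13456 + 1600 + 13456 + 19044 + 42849 = 307219
n_eff = 1547² / 307219 = 2393209 / 307219 = 7.7899121

8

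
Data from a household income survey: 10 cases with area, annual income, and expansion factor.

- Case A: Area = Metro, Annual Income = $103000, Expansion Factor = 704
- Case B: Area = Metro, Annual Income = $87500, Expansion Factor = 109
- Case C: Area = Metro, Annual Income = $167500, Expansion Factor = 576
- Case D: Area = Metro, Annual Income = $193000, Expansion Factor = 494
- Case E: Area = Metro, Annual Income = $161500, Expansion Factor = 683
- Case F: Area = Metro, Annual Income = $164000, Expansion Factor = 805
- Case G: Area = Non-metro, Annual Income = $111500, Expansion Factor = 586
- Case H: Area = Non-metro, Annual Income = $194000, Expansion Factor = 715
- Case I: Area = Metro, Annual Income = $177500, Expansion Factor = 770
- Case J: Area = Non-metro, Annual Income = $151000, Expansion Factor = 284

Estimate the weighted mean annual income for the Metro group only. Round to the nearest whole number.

Metro rows: A, B, C, D, E, F, I
Weighted sum = 103000×704 + 87500×109 + 167500×576 + 193000×494 + 161500×683 + 164000×805 + 177500×770
  = 652871000
Sum of weights = 704 + 109 + 576 + 494 + 683 + 805 + 770 = 4141
Weighted mean = 652871000 / 4141 = 157660.23

157660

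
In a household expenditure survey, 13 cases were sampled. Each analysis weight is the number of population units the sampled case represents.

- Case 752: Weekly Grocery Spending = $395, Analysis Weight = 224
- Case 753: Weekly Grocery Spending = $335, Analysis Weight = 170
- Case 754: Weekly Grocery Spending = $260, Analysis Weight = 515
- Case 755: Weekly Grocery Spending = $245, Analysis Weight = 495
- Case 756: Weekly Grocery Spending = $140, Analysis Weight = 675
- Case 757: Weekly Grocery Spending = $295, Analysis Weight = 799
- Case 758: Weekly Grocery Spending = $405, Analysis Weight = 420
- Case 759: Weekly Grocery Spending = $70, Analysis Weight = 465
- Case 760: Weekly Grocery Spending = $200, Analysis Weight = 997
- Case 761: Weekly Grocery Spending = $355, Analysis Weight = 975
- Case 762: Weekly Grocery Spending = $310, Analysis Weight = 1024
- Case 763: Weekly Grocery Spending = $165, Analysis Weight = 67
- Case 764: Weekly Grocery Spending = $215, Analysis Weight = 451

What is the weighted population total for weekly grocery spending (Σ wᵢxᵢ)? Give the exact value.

1904445

Weighted total = 1904445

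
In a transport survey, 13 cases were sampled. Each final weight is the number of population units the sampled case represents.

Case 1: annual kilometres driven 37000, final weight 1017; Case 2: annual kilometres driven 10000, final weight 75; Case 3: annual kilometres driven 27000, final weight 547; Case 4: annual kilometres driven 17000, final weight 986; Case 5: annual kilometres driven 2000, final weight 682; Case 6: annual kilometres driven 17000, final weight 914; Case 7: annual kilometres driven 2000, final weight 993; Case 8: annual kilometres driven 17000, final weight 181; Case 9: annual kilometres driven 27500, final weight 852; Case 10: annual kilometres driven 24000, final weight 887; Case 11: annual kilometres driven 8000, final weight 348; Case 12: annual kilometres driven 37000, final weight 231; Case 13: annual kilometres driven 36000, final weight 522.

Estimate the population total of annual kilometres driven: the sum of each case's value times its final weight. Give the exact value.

166716000

Weighted total = 166716000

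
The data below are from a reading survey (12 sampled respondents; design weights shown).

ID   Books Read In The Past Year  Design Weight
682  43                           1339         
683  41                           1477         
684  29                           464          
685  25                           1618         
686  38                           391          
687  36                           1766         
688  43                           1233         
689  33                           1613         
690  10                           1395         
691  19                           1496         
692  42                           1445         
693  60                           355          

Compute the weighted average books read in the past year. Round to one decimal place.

Weighted sum = 43×1339 + 41×1477 + 29×464 + 25×1618 + 38×391 + 36×1766 + 43×1233 + 33×1613 + 10×1395 + 19×1496 + 42×1445 + 60×355
  = 57577 + 60557 + 13456 + 40450 + 14858 + 63576 + 53019 + 53229 + 13950 + 28424 + 60690 + 21300 = 481086
Sum of weights = 1339 + 1477 + 464 + 1618 + 391 + 1766 + 1233 + 1613 + 1395 + 1496 + 1445 + 355 = 14592
Weighted mean = 481086 / 14592 = 32.969161

33.0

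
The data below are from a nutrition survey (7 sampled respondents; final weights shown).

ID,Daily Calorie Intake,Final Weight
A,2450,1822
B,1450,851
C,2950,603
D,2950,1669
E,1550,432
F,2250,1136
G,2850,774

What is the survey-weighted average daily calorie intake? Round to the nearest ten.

2450

Weighted sum = 2450×1822 + 1450×851 + 2950×603 + 2950×1669 + 1550×432 + 2250×1136 + 2850×774
  = 4463900 + 1233950 + 1778850 + 4923550 + 669600 + 2556000 + 2205900 = 17831750
Sum of weights = 1822 + 851 + 603 + 1669 + 432 + 1136 + 774 = 7287
Weighted mean = 17831750 / 7287 = 2447.0633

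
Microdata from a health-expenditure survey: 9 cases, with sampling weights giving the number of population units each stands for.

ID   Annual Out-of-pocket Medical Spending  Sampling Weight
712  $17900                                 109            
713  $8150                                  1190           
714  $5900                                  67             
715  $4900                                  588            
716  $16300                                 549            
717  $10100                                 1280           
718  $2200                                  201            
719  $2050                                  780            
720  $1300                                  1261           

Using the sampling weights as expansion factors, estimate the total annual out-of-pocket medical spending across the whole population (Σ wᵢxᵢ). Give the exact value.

40483300

Weighted total = 17900×109 + 8150×1190 + 5900×67 + 4900×588 + 16300×549 + 10100×1280 + 2200×201 + 2050×780 + 1300×1261
  = 40483300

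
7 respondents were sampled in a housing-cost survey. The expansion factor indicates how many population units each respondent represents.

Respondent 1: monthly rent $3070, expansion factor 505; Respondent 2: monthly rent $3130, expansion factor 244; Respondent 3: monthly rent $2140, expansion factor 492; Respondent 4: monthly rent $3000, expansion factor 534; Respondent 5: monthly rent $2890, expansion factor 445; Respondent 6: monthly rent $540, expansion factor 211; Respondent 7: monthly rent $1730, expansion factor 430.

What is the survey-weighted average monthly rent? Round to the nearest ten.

2490

Weighted sum = 7112840
Sum of weights = 2861
Weighted mean = 7112840 / 2861 = 2486.1377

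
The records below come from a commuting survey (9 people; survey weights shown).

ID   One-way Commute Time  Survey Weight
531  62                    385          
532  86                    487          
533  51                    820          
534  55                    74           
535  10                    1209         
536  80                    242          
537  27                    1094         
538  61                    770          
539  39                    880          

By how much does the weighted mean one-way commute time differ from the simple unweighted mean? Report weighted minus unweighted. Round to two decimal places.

-9.74

Unweighted sum = 62 + 86 + 51 + 55 + 10 + 80 + 27 + 61 + 39 = 471
Unweighted mean = 471 / 9 = 52.333333
Weighted sum = 62×385 + 86×487 + 51×820 + 55×74 + 10×1209 + 80×242 + 27×1094 + 61×770 + 39×880
  = 23870 + 41882 + 41820 + 4070 + 12090 + 19360 + 29538 + 46970 + 34320 = 253920
Sum of weights = 385 + 487 + 820 + 74 + 1209 + 242 + 1094 + 770 + 880 = 5961
Weighted mean = 253920 / 5961 = 42.59688
Difference (weighted minus unweighted) = -9.7364536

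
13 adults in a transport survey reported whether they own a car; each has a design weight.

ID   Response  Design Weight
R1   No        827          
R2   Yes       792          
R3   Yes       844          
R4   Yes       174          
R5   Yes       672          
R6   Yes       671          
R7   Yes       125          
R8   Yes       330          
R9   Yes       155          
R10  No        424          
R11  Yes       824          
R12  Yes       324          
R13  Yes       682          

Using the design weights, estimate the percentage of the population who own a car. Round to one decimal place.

Sum of weights for 'Yes' = 792 + 844 + 174 + 672 + 671 + 125 + 330 + 155 + 824 + 324 + 682 = 5593
Total weight = 6844
Weighted proportion = 5593 / 6844 = 0.81721216 → 81.721216%

81.7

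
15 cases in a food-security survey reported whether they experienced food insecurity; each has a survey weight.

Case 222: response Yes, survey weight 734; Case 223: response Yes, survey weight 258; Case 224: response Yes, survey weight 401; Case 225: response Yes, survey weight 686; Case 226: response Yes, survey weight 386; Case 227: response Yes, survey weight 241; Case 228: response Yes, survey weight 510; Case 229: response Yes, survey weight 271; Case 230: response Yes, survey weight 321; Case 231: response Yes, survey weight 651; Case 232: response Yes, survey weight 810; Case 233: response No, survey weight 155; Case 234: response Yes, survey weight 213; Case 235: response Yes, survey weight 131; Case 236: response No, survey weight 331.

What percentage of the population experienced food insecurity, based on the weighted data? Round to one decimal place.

92.0

Sum of weights for 'Yes' = 734 + 258 + 401 + 686 + 386 + 241 + 510 + 271 + 321 + 651 + 810 + 213 + 131 = 5613
Total weight = 6099
Weighted proportion = 5613 / 6099 = 0.92031481 → 92.031481%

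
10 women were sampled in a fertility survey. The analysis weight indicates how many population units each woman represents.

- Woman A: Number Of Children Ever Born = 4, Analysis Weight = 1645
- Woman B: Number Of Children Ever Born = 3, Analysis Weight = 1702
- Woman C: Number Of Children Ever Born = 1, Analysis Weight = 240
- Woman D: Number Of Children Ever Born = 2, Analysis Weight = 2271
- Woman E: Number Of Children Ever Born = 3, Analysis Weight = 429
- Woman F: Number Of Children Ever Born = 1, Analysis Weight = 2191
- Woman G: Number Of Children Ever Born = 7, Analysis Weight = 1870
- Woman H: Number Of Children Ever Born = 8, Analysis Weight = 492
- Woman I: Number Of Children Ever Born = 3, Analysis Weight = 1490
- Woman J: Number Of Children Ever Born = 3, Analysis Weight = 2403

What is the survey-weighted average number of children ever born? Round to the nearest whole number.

3

Weighted sum = 4×1645 + 3×1702 + 1×240 + 2×2271 + 3×429 + 1×2191 + 7×1870 + 8×492 + 3×1490 + 3×2403
  = 6580 + 5106 + 240 + 4542 + 1287 + 2191 + 13090 + 3936 + 4470 + 7209 = 48651
Sum of weights = 14733
Weighted mean = 48651 / 14733 = 3.3021788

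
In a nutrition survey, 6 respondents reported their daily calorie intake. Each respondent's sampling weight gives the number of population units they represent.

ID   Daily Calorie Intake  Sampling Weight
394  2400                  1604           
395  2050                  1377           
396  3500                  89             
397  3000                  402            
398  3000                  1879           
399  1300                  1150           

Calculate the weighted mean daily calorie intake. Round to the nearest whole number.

2357

Weighted sum = 2400×1604 + 2050×1377 + 3500×89 + 3000×402 + 3000×1879 + 1300×1150
  = 3849600 + 2822850 + 311500 + 1206000 + 5637000 + 1495000 = 15321950
Sum of weights = 1604 + 1377 + 89 + 402 + 1879 + 1150 = 6501
Weighted mean = 15321950 / 6501 = 2356.8605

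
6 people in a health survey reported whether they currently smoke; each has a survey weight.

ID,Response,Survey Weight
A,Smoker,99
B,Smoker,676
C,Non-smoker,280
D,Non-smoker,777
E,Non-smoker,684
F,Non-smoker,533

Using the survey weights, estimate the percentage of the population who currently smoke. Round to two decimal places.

Sum of weights for 'Smoker' = 99 + 676 = 775
Total weight = 3049
Weighted proportion = 775 / 3049 = 0.2541817 → 25.41817%

25.42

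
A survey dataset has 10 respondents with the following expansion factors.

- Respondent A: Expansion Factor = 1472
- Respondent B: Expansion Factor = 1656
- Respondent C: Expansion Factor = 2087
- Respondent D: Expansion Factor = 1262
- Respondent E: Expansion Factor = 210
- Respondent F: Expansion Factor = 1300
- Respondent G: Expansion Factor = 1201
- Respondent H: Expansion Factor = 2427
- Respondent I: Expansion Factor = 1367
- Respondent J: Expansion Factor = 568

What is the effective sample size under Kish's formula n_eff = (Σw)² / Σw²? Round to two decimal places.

8.30

Σ wᵢ = 1472 + 1656 + 2087 + 1262 + 210 + 1300 + 1201 + 2427 + 1367 + 568 = 13550
Σ wᵢ² = 2166784 + 2742336 + 4355569 + 1592644 + 44100 + 1690000 + 1442401 + 5890329 + 1868689 + 322624 = 22115476
n_eff = 13550² / 22115476 = 183602500 / 22115476 = 8.3019918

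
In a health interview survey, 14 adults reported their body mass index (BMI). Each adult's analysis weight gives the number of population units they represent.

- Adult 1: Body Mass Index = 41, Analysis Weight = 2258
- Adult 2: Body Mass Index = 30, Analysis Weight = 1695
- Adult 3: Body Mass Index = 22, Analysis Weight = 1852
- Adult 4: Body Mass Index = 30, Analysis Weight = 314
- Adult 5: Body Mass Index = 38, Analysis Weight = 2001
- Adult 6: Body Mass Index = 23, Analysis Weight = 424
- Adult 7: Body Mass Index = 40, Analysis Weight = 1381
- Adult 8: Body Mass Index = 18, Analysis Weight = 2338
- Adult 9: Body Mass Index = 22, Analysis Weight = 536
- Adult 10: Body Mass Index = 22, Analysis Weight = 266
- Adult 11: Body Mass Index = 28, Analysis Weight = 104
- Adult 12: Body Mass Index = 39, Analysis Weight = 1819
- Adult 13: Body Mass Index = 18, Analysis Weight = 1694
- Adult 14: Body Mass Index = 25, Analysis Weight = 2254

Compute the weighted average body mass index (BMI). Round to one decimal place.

29.3

Weighted sum = 555045
Sum of weights = 18936
Weighted mean = 555045 / 18936 = 29.311629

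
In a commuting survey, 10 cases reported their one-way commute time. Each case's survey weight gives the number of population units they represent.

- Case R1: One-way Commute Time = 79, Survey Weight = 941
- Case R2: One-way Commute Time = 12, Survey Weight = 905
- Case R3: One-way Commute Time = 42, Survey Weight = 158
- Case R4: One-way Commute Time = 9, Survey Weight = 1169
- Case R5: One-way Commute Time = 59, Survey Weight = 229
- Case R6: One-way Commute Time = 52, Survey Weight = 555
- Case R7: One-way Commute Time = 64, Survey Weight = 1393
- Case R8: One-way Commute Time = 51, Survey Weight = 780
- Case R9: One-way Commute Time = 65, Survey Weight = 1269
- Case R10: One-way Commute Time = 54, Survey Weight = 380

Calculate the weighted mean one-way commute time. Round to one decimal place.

48.4

Weighted sum = 79×941 + 12×905 + 42×158 + 9×1169 + 59×229 + 52×555 + 64×1393 + 51×780 + 65×1269 + 54×380
  = 74339 + 10860 + 6636 + 10521 + 13511 + 28860 + 89152 + 39780 + 82485 + 20520 = 376664
Sum of weights = 941 + 905 + 158 + 1169 + 229 + 555 + 1393 + 780 + 1269 + 380 = 7779
Weighted mean = 376664 / 7779 = 48.42062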